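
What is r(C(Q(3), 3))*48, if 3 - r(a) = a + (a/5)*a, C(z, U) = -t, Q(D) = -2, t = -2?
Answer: 48/5 ≈ 9.6000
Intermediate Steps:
C(z, U) = 2 (C(z, U) = -1*(-2) = 2)
r(a) = 3 - a - a**2/5 (r(a) = 3 - (a + (a/5)*a) = 3 - (a + a**2/5) = 3 + (-a - a**2/5) = 3 - a - a**2/5)
r(C(Q(3), 3))*48 = (3 - 1*2 - 1/5*2**2)*48 = (3 - 2 - 1/5*4)*48 = (3 - 2 - 4/5)*48 = (1/5)*48 = 48/5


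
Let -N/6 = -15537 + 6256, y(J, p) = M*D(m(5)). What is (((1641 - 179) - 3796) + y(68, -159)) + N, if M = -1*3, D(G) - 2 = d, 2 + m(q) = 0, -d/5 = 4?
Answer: 53406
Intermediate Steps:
d = -20 (d = -5*4 = -20)
m(q) = -2 (m(q) = -2 + 0 = -2)
D(G) = -18 (D(G) = 2 - 20 = -18)
M = -3
y(J, p) = 54 (y(J, p) = -3*(-18) = 54)
N = 55686 (N = -6*(-15537 + 6256) = -6*(-9281) = 55686)
(((1641 - 179) - 3796) + y(68, -159)) + N = (((1641 - 179) - 3796) + 54) + 55686 = ((1462 - 3796) + 54) + 55686 = (-2334 + 54) + 55686 = -2280 + 55686 = 53406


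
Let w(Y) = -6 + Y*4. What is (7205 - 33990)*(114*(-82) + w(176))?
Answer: 231690250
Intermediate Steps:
w(Y) = -6 + 4*Y
(7205 - 33990)*(114*(-82) + w(176)) = (7205 - 33990)*(114*(-82) + (-6 + 4*176)) = -26785*(-9348 + (-6 + 704)) = -26785*(-9348 + 698) = -26785*(-8650) = 231690250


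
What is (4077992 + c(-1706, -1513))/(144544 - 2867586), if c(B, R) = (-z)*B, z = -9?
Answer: -2031319/1361521 ≈ -1.4919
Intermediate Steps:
c(B, R) = 9*B (c(B, R) = (-1*(-9))*B = 9*B)
(4077992 + c(-1706, -1513))/(144544 - 2867586) = (4077992 + 9*(-1706))/(144544 - 2867586) = (4077992 - 15354)/(-2723042) = 4062638*(-1/2723042) = -2031319/1361521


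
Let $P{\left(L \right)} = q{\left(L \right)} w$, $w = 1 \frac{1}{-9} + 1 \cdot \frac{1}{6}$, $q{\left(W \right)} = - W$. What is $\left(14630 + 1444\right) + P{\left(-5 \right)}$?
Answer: $\frac{289337}{18} \approx 16074.0$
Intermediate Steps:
$w = \frac{1}{18}$ ($w = 1 \left(- \frac{1}{9}\right) + 1 \cdot \frac{1}{6} = - \frac{1}{9} + \frac{1}{6} = \frac{1}{18} \approx 0.055556$)
$P{\left(L \right)} = - \frac{L}{18}$ ($P{\left(L \right)} = - L \frac{1}{18} = - \frac{L}{18}$)
$\left(14630 + 1444\right) + P{\left(-5 \right)} = \left(14630 + 1444\right) - - \frac{5}{18} = 16074 + \frac{5}{18} = \frac{289337}{18}$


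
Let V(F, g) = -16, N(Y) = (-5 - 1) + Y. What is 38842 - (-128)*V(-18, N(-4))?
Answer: 36794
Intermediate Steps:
N(Y) = -6 + Y
38842 - (-128)*V(-18, N(-4)) = 38842 - (-128)*(-16) = 38842 - 1*2048 = 38842 - 2048 = 36794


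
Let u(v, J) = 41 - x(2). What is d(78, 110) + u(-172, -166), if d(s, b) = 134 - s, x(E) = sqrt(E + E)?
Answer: 95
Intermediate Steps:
x(E) = sqrt(2)*sqrt(E) (x(E) = sqrt(2*E) = sqrt(2)*sqrt(E))
u(v, J) = 39 (u(v, J) = 41 - sqrt(2)*sqrt(2) = 41 - 1*2 = 41 - 2 = 39)
d(78, 110) + u(-172, -166) = (134 - 1*78) + 39 = (134 - 78) + 39 = 56 + 39 = 95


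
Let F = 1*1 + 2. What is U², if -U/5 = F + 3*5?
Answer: 8100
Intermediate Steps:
F = 3 (F = 1 + 2 = 3)
U = -90 (U = -5*(3 + 3*5) = -5*(3 + 15) = -5*18 = -90)
U² = (-90)² = 8100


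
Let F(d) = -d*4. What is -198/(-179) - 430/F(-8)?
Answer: -35317/2864 ≈ -12.331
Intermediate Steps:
F(d) = -4*d
-198/(-179) - 430/F(-8) = -198/(-179) - 430/((-4*(-8))) = -198*(-1/179) - 430/32 = 198/179 - 430*1/32 = 198/179 - 215/16 = -35317/2864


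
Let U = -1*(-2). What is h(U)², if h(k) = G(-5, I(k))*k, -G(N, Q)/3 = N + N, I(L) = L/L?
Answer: 3600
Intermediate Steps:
I(L) = 1
U = 2
G(N, Q) = -6*N (G(N, Q) = -3*(N + N) = -6*N)
h(k) = 30*k (h(k) = (-6*(-5))*k = 30*k)
h(U)² = (30*2)² = 60² = 3600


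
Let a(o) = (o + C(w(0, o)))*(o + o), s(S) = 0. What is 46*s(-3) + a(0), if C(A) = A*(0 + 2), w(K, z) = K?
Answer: 0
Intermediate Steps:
C(A) = 2*A (C(A) = A*2 = 2*A)
a(o) = 2*o² (a(o) = (o + 2*0)*(o + o) = (o + 0)*(2*o) = o*(2*o) = 2*o²)
46*s(-3) + a(0) = 46*0 + 2*0² = 0 + 2*0 = 0 + 0 = 0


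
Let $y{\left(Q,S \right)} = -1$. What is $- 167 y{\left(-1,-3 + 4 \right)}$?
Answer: $167$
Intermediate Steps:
$- 167 y{\left(-1,-3 + 4 \right)} = \left(-167\right) \left(-1\right) = 167$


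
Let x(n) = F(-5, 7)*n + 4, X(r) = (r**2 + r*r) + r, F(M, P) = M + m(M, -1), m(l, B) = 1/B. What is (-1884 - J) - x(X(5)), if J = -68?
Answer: -1490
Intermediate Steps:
F(M, P) = -1 + M (F(M, P) = M + 1/(-1) = M - 1 = -1 + M)
X(r) = r + 2*r**2 (X(r) = (r**2 + r**2) + r = 2*r**2 + r = r + 2*r**2)
x(n) = 4 - 6*n (x(n) = (-1 - 5)*n + 4 = -6*n + 4 = 4 - 6*n)
(-1884 - J) - x(X(5)) = (-1884 - 1*(-68)) - (4 - 30*(1 + 2*5)) = (-1884 + 68) - (4 - 30*(1 + 10)) = -1816 - (4 - 30*11) = -1816 - (4 - 6*55) = -1816 - (4 - 330) = -1816 - 1*(-326) = -1816 + 326 = -1490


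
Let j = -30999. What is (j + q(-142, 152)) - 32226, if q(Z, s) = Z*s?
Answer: -84809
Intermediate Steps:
(j + q(-142, 152)) - 32226 = (-30999 - 142*152) - 32226 = (-30999 - 21584) - 32226 = -52583 - 32226 = -84809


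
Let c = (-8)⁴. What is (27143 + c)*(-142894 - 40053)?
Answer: -5715081333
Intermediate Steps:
c = 4096
(27143 + c)*(-142894 - 40053) = (27143 + 4096)*(-142894 - 40053) = 31239*(-182947) = -5715081333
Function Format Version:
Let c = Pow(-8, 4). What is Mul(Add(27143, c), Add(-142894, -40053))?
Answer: -5715081333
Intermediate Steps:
c = 4096
Mul(Add(27143, c), Add(-142894, -40053)) = Mul(Add(27143, 4096), Add(-142894, -40053)) = Mul(31239, -182947) = -5715081333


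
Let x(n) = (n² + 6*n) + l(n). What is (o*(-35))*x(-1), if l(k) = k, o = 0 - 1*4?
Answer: -840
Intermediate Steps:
o = -4 (o = 0 - 4 = -4)
x(n) = n² + 7*n (x(n) = (n² + 6*n) + n = n² + 7*n)
(o*(-35))*x(-1) = (-4*(-35))*(-(7 - 1)) = 140*(-1*6) = 140*(-6) = -840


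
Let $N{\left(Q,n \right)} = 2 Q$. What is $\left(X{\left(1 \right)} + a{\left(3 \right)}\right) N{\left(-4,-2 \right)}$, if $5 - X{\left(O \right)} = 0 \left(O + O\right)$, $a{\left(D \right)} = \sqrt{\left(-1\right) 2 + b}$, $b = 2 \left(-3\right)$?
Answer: $-40 - 16 i \sqrt{2} \approx -40.0 - 22.627 i$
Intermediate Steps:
$b = -6$
$a{\left(D \right)} = 2 i \sqrt{2}$ ($a{\left(D \right)} = \sqrt{\left(-1\right) 2 - 6} = \sqrt{-2 - 6} = \sqrt{-8} = 2 i \sqrt{2}$)
$X{\left(O \right)} = 5$ ($X{\left(O \right)} = 5 - 0 \left(O + O\right) = 5 - 0 \cdot 2 O = 5 - 0 = 5 + 0 = 5$)
$\left(X{\left(1 \right)} + a{\left(3 \right)}\right) N{\left(-4,-2 \right)} = \left(5 + 2 i \sqrt{2}\right) 2 \left(-4\right) = \left(5 + 2 i \sqrt{2}\right) \left(-8\right) = -40 - 16 i \sqrt{2}$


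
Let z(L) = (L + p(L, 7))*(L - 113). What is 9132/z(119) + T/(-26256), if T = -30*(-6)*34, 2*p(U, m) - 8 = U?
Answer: 3237061/399310 ≈ 8.1066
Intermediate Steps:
p(U, m) = 4 + U/2
T = 6120 (T = 180*34 = 6120)
z(L) = (-113 + L)*(4 + 3*L/2) (z(L) = (L + (4 + L/2))*(L - 113) = (4 + 3*L/2)*(-113 + L) = (-113 + L)*(4 + 3*L/2))
9132/z(119) + T/(-26256) = 9132/(-452 - 331/2*119 + (3/2)*119**2) + 6120/(-26256) = 9132/(-452 - 39389/2 + (3/2)*14161) + 6120*(-1/26256) = 9132/(-452 - 39389/2 + 42483/2) - 255/1094 = 9132/1095 - 255/1094 = 9132*(1/1095) - 255/1094 = 3044/365 - 255/1094 = 3237061/399310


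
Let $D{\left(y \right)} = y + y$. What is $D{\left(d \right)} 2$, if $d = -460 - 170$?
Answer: $-2520$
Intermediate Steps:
$d = -630$ ($d = -460 - 170 = -630$)
$D{\left(y \right)} = 2 y$
$D{\left(d \right)} 2 = 2 \left(-630\right) 2 = \left(-1260\right) 2 = -2520$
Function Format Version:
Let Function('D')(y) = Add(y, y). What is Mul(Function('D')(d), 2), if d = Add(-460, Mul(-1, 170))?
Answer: -2520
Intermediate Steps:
d = -630 (d = Add(-460, -170) = -630)
Function('D')(y) = Mul(2, y)
Mul(Function('D')(d), 2) = Mul(Mul(2, -630), 2) = Mul(-1260, 2) = -2520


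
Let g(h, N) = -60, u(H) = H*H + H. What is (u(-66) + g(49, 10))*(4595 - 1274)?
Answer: 14047830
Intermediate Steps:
u(H) = H + H**2 (u(H) = H**2 + H = H + H**2)
(u(-66) + g(49, 10))*(4595 - 1274) = (-66*(1 - 66) - 60)*(4595 - 1274) = (-66*(-65) - 60)*3321 = (4290 - 60)*3321 = 4230*3321 = 14047830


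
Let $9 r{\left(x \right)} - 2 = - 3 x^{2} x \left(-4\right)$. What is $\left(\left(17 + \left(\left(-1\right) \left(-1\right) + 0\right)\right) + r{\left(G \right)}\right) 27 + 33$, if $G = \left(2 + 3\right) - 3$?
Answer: $813$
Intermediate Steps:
$G = 2$ ($G = 5 - 3 = 2$)
$r{\left(x \right)} = \frac{2}{9} + \frac{4 x^{3}}{3}$ ($r{\left(x \right)} = \frac{2}{9} + \frac{- 3 x^{2} x \left(-4\right)}{9} = \frac{2}{9} + \frac{- 3 x^{3} \left(-4\right)}{9} = \frac{2}{9} + \frac{12 x^{3}}{9} = \frac{2}{9} + \frac{4 x^{3}}{3}$)
$\left(\left(17 + \left(\left(-1\right) \left(-1\right) + 0\right)\right) + r{\left(G \right)}\right) 27 + 33 = \left(\left(17 + \left(\left(-1\right) \left(-1\right) + 0\right)\right) + \left(\frac{2}{9} + \frac{4 \cdot 2^{3}}{3}\right)\right) 27 + 33 = \left(\left(17 + \left(1 + 0\right)\right) + \left(\frac{2}{9} + \frac{4}{3} \cdot 8\right)\right) 27 + 33 = \left(\left(17 + 1\right) + \left(\frac{2}{9} + \frac{32}{3}\right)\right) 27 + 33 = \left(18 + \frac{98}{9}\right) 27 + 33 = \frac{260}{9} \cdot 27 + 33 = 780 + 33 = 813$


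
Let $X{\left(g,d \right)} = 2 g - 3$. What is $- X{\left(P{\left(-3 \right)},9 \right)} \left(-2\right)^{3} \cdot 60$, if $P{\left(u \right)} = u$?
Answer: $-4320$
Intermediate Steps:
$X{\left(g,d \right)} = -3 + 2 g$
$- X{\left(P{\left(-3 \right)},9 \right)} \left(-2\right)^{3} \cdot 60 = - \left(-3 + 2 \left(-3\right)\right) \left(-2\right)^{3} \cdot 60 = - \left(-3 - 6\right) \left(-8\right) 60 = - \left(-9\right) \left(-8\right) 60 = - 72 \cdot 60 = \left(-1\right) 4320 = -4320$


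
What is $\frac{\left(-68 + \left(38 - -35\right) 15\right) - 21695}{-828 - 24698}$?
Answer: $\frac{10334}{12763} \approx 0.80968$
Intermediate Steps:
$\frac{\left(-68 + \left(38 - -35\right) 15\right) - 21695}{-828 - 24698} = \frac{\left(-68 + \left(38 + 35\right) 15\right) - 21695}{-25526} = \left(\left(-68 + 73 \cdot 15\right) - 21695\right) \left(- \frac{1}{25526}\right) = \left(\left(-68 + 1095\right) - 21695\right) \left(- \frac{1}{25526}\right) = \left(1027 - 21695\right) \left(- \frac{1}{25526}\right) = \left(-20668\right) \left(- \frac{1}{25526}\right) = \frac{10334}{12763}$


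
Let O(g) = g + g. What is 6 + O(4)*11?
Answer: 94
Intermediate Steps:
O(g) = 2*g
6 + O(4)*11 = 6 + (2*4)*11 = 6 + 8*11 = 6 + 88 = 94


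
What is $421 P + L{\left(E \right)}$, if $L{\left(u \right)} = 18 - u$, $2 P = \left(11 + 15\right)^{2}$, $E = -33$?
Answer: $142349$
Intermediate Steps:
$P = 338$ ($P = \frac{\left(11 + 15\right)^{2}}{2} = \frac{26^{2}}{2} = \frac{1}{2} \cdot 676 = 338$)
$421 P + L{\left(E \right)} = 421 \cdot 338 + \left(18 - -33\right) = 142298 + \left(18 + 33\right) = 142298 + 51 = 142349$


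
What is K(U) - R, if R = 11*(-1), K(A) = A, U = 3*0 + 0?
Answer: 11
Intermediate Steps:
U = 0 (U = 0 + 0 = 0)
R = -11
K(U) - R = 0 - 1*(-11) = 0 + 11 = 11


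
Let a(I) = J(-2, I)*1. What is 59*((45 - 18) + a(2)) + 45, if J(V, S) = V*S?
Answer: 1402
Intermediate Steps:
J(V, S) = S*V
a(I) = -2*I (a(I) = (I*(-2))*1 = -2*I*1 = -2*I)
59*((45 - 18) + a(2)) + 45 = 59*((45 - 18) - 2*2) + 45 = 59*(27 - 4) + 45 = 59*23 + 45 = 1357 + 45 = 1402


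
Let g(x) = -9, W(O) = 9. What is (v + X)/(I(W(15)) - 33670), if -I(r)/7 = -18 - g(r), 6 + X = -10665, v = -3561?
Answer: 14232/33607 ≈ 0.42348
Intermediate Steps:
X = -10671 (X = -6 - 10665 = -10671)
I(r) = 63 (I(r) = -7*(-18 - 1*(-9)) = -7*(-18 + 9) = -7*(-9) = 63)
(v + X)/(I(W(15)) - 33670) = (-3561 - 10671)/(63 - 33670) = -14232/(-33607) = -14232*(-1/33607) = 14232/33607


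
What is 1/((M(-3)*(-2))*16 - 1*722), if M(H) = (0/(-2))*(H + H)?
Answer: -1/722 ≈ -0.0013850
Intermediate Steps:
M(H) = 0 (M(H) = (0*(-½))*(2*H) = 0*(2*H) = 0)
1/((M(-3)*(-2))*16 - 1*722) = 1/((0*(-2))*16 - 1*722) = 1/(0*16 - 722) = 1/(0 - 722) = 1/(-722) = -1/722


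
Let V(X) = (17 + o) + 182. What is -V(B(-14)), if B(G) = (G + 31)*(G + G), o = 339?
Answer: -538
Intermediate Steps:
B(G) = 2*G*(31 + G) (B(G) = (31 + G)*(2*G) = 2*G*(31 + G))
V(X) = 538 (V(X) = (17 + 339) + 182 = 356 + 182 = 538)
-V(B(-14)) = -1*538 = -538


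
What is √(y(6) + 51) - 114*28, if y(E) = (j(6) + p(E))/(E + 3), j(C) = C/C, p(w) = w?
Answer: -3192 + √466/3 ≈ -3184.8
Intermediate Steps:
j(C) = 1
y(E) = (1 + E)/(3 + E) (y(E) = (1 + E)/(E + 3) = (1 + E)/(3 + E))
√(y(6) + 51) - 114*28 = √((1 + 6)/(3 + 6) + 51) - 114*28 = √(7/9 + 51) - 3192 = √(466/9) - 3192 = √466/3 - 3192 = -3192 + √466/3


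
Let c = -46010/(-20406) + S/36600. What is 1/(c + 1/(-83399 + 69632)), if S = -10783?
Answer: 571223117400/1119619517813 ≈ 0.51019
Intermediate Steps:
c = 81329339/41492200 (c = -46010/(-20406) - 10783/36600 = -46010*(-1/20406) - 10783*1/36600 = 23005/10203 - 10783/36600 = 81329339/41492200 ≈ 1.9601)
1/(c + 1/(-83399 + 69632)) = 1/(81329339/41492200 + 1/(-83399 + 69632)) = 1/(81329339/41492200 + 1/(-13767)) = 1/(81329339/41492200 - 1/13767) = 1/(1119619517813/571223117400) = 571223117400/1119619517813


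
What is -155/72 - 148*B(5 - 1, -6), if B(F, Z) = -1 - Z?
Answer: -53435/72 ≈ -742.15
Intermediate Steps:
-155/72 - 148*B(5 - 1, -6) = -155/72 - 148*(-1 - 1*(-6)) = -155*1/72 - 148*(-1 + 6) = -155/72 - 148*5 = -155/72 - 740 = -53435/72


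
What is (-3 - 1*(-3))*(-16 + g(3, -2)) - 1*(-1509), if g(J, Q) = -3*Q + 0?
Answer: 1509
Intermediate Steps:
g(J, Q) = -3*Q
(-3 - 1*(-3))*(-16 + g(3, -2)) - 1*(-1509) = (-3 - 1*(-3))*(-16 - 3*(-2)) - 1*(-1509) = (-3 + 3)*(-16 + 6) + 1509 = 0*(-10) + 1509 = 0 + 1509 = 1509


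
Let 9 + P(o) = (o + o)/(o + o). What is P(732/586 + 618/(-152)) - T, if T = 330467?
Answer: -330475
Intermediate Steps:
P(o) = -8 (P(o) = -9 + (o + o)/(o + o) = -9 + (2*o)/((2*o)) = -9 + (2*o)*(1/(2*o)) = -9 + 1 = -8)
P(732/586 + 618/(-152)) - T = -8 - 1*330467 = -8 - 330467 = -330475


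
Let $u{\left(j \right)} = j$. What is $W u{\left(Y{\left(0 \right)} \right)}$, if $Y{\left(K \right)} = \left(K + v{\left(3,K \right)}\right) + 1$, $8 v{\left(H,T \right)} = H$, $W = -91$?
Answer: $- \frac{1001}{8} \approx -125.13$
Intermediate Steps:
$v{\left(H,T \right)} = \frac{H}{8}$
$Y{\left(K \right)} = \frac{11}{8} + K$ ($Y{\left(K \right)} = \left(K + \frac{1}{8} \cdot 3\right) + 1 = \left(K + \frac{3}{8}\right) + 1 = \left(\frac{3}{8} + K\right) + 1 = \frac{11}{8} + K$)
$W u{\left(Y{\left(0 \right)} \right)} = - 91 \left(\frac{11}{8} + 0\right) = \left(-91\right) \frac{11}{8} = - \frac{1001}{8}$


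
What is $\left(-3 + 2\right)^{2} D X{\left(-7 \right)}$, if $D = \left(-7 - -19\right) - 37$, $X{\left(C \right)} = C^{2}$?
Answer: $-1225$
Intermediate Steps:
$D = -25$ ($D = \left(-7 + 19\right) - 37 = 12 - 37 = -25$)
$\left(-3 + 2\right)^{2} D X{\left(-7 \right)} = \left(-3 + 2\right)^{2} \left(-25\right) \left(-7\right)^{2} = \left(-1\right)^{2} \left(-25\right) 49 = 1 \left(-25\right) 49 = \left(-25\right) 49 = -1225$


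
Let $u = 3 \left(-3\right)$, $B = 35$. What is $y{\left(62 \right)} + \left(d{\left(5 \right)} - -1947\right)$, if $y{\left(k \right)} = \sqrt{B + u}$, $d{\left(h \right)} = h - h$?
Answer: $1947 + \sqrt{26} \approx 1952.1$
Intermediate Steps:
$u = -9$
$d{\left(h \right)} = 0$
$y{\left(k \right)} = \sqrt{26}$ ($y{\left(k \right)} = \sqrt{35 - 9} = \sqrt{26}$)
$y{\left(62 \right)} + \left(d{\left(5 \right)} - -1947\right) = \sqrt{26} + \left(0 - -1947\right) = \sqrt{26} + \left(0 + 1947\right) = \sqrt{26} + 1947 = 1947 + \sqrt{26}$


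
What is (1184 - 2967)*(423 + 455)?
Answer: -1565474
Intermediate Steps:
(1184 - 2967)*(423 + 455) = -1783*878 = -1565474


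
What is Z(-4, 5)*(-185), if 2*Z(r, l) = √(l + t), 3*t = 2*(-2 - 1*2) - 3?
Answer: -185*√3/3 ≈ -106.81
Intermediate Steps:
t = -11/3 (t = (2*(-2 - 1*2) - 3)/3 = (2*(-2 - 2) - 3)/3 = (2*(-4) - 3)/3 = (-8 - 3)/3 = (⅓)*(-11) = -11/3 ≈ -3.6667)
Z(r, l) = √(-11/3 + l)/2 (Z(r, l) = √(l - 11/3)/2 = √(-11/3 + l)/2)
Z(-4, 5)*(-185) = (√(-33 + 9*5)/6)*(-185) = (√(-33 + 45)/6)*(-185) = (√12/6)*(-185) = ((2*√3)/6)*(-185) = (√3/3)*(-185) = -185*√3/3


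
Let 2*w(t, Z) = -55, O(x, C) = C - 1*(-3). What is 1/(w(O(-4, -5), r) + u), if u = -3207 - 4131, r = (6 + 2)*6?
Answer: -2/14731 ≈ -0.00013577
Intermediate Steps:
O(x, C) = 3 + C (O(x, C) = C + 3 = 3 + C)
r = 48 (r = 8*6 = 48)
w(t, Z) = -55/2 (w(t, Z) = (½)*(-55) = -55/2)
u = -7338
1/(w(O(-4, -5), r) + u) = 1/(-55/2 - 7338) = 1/(-14731/2) = -2/14731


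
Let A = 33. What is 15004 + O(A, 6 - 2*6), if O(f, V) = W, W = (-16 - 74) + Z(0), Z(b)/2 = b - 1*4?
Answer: 14906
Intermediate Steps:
Z(b) = -8 + 2*b (Z(b) = 2*(b - 1*4) = 2*(b - 4) = 2*(-4 + b) = -8 + 2*b)
W = -98 (W = (-16 - 74) + (-8 + 2*0) = -90 + (-8 + 0) = -90 - 8 = -98)
O(f, V) = -98
15004 + O(A, 6 - 2*6) = 15004 - 98 = 14906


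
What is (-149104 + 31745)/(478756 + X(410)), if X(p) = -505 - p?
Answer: -117359/477841 ≈ -0.24560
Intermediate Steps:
(-149104 + 31745)/(478756 + X(410)) = (-149104 + 31745)/(478756 + (-505 - 1*410)) = -117359/(478756 + (-505 - 410)) = -117359/(478756 - 915) = -117359/477841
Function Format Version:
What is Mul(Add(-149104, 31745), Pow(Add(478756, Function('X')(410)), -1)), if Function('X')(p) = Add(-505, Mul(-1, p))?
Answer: Rational(-117359, 477841) ≈ -0.24560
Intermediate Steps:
Mul(Add(-149104, 31745), Pow(Add(478756, Function('X')(410)), -1)) = Mul(Add(-149104, 31745), Pow(Add(478756, Add(-505, Mul(-1, 410))), -1)) = Mul(-117359, Pow(Add(478756, Add(-505, -410)), -1)) = Mul(-117359, Pow(Add(478756, -915), -1)) = Mul(-117359, Pow(477841, -1)) = Mul(-117359, Rational(1, 477841)) = Rational(-117359, 477841)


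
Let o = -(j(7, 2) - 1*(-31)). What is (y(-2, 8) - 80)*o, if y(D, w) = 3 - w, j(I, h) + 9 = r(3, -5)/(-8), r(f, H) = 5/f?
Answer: 44455/24 ≈ 1852.3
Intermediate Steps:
j(I, h) = -221/24 (j(I, h) = -9 + (5/3)/(-8) = -9 + (5*(⅓))*(-⅛) = -9 + (5/3)*(-⅛) = -9 - 5/24 = -221/24)
o = -523/24 (o = -(-221/24 - 1*(-31)) = -(-221/24 + 31) = -1*523/24 = -523/24 ≈ -21.792)
(y(-2, 8) - 80)*o = ((3 - 1*8) - 80)*(-523/24) = ((3 - 8) - 80)*(-523/24) = (-5 - 80)*(-523/24) = -85*(-523/24) = 44455/24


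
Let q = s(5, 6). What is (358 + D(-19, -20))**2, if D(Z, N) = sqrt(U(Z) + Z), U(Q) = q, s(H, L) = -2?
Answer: (358 + I*sqrt(21))**2 ≈ 1.2814e+5 + 3281.1*I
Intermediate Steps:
q = -2
U(Q) = -2
D(Z, N) = sqrt(-2 + Z)
(358 + D(-19, -20))**2 = (358 + sqrt(-2 - 19))**2 = (358 + sqrt(-21))**2 = (358 + I*sqrt(21))**2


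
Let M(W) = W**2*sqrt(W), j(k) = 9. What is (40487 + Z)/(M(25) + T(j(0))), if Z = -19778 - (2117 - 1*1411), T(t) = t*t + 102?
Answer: 20003/3308 ≈ 6.0469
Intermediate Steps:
T(t) = 102 + t**2 (T(t) = t**2 + 102 = 102 + t**2)
Z = -20484 (Z = -19778 - (2117 - 1411) = -19778 - 1*706 = -19778 - 706 = -20484)
M(W) = W**(5/2)
(40487 + Z)/(M(25) + T(j(0))) = (40487 - 20484)/(25**(5/2) + (102 + 9**2)) = 20003/(3125 + (102 + 81)) = 20003/(3125 + 183) = 20003/3308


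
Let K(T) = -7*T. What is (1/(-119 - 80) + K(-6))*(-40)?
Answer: -334280/199 ≈ -1679.8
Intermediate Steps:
(1/(-119 - 80) + K(-6))*(-40) = (1/(-119 - 80) - 7*(-6))*(-40) = (1/(-199) + 42)*(-40) = (-1/199 + 42)*(-40) = (8357/199)*(-40) = -334280/199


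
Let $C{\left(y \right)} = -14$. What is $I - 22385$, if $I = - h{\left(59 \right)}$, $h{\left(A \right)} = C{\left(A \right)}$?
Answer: $-22371$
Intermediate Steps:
$h{\left(A \right)} = -14$
$I = 14$ ($I = \left(-1\right) \left(-14\right) = 14$)
$I - 22385 = 14 - 22385 = -22371$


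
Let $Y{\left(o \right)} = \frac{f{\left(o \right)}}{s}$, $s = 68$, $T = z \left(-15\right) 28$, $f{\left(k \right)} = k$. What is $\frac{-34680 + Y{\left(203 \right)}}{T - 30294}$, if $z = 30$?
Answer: $\frac{2358037}{2916792} \approx 0.80844$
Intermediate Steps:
$T = -12600$ ($T = 30 \left(-15\right) 28 = \left(-450\right) 28 = -12600$)
$Y{\left(o \right)} = \frac{o}{68}$
$\frac{-34680 + Y{\left(203 \right)}}{T - 30294} = \frac{-34680 + \frac{1}{68} \cdot 203}{-12600 - 30294} = \frac{-34680 + \frac{203}{68}}{-42894} = \left(- \frac{2358037}{68}\right) \left(- \frac{1}{42894}\right) = \frac{2358037}{2916792}$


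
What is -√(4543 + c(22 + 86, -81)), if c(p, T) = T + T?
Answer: -√4381 ≈ -66.189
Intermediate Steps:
c(p, T) = 2*T
-√(4543 + c(22 + 86, -81)) = -√(4543 + 2*(-81)) = -√(4543 - 162) = -√4381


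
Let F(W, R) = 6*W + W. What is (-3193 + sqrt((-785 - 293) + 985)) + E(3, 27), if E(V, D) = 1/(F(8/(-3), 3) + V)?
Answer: -150074/47 + I*sqrt(93) ≈ -3193.1 + 9.6436*I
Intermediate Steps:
F(W, R) = 7*W
E(V, D) = 1/(-56/3 + V) (E(V, D) = 1/(7*(8/(-3)) + V) = 1/(7*(8*(-1/3)) + V) = 1/(7*(-8/3) + V) = 1/(-56/3 + V))
(-3193 + sqrt((-785 - 293) + 985)) + E(3, 27) = (-3193 + sqrt((-785 - 293) + 985)) + 3/(-56 + 3*3) = (-3193 + sqrt(-1078 + 985)) + 3/(-56 + 9) = (-3193 + sqrt(-93)) + 3/(-47) = (-3193 + I*sqrt(93)) + 3*(-1/47) = (-3193 + I*sqrt(93)) - 3/47 = -150074/47 + I*sqrt(93)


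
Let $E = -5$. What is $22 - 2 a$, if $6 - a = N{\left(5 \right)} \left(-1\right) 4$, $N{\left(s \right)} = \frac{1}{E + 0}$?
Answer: $\frac{58}{5} \approx 11.6$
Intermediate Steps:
$N{\left(s \right)} = - \frac{1}{5}$ ($N{\left(s \right)} = \frac{1}{-5 + 0} = \frac{1}{-5} = - \frac{1}{5}$)
$a = \frac{26}{5}$ ($a = 6 - \left(- \frac{1}{5}\right) \left(-1\right) 4 = 6 - \frac{1}{5} \cdot 4 = 6 - \frac{4}{5} = \frac{26}{5} \approx 5.2$)
$22 - 2 a = 22 - \frac{52}{5} = \frac{58}{5}$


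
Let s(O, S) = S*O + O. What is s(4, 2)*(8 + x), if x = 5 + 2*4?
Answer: 252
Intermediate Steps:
s(O, S) = O + O*S (s(O, S) = O*S + O = O + O*S)
x = 13 (x = 5 + 8 = 13)
s(4, 2)*(8 + x) = (4*(1 + 2))*(8 + 13) = (4*3)*21 = 12*21 = 252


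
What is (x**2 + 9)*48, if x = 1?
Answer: 480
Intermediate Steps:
(x**2 + 9)*48 = (1**2 + 9)*48 = (1 + 9)*48 = 10*48 = 480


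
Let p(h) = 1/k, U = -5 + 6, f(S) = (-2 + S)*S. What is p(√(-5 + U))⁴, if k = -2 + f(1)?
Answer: 1/81 ≈ 0.012346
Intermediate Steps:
f(S) = S*(-2 + S)
U = 1
k = -3 (k = -2 + 1*(-2 + 1) = -2 + 1*(-1) = -2 - 1 = -3)
p(h) = -⅓ (p(h) = 1/(-3) = -⅓)
p(√(-5 + U))⁴ = (-⅓)⁴ = 1/81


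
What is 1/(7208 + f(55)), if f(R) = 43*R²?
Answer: 1/137283 ≈ 7.2842e-6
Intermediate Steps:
1/(7208 + f(55)) = 1/(7208 + 43*55²) = 1/(7208 + 43*3025) = 1/(7208 + 130075) = 1/137283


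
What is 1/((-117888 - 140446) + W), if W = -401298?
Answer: -1/659632 ≈ -1.5160e-6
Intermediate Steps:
1/((-117888 - 140446) + W) = 1/((-117888 - 140446) - 401298) = 1/(-258334 - 401298) = 1/(-659632) = -1/659632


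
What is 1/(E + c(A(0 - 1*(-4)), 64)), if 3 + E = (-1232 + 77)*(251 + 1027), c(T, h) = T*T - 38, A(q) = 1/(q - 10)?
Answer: -36/53140715 ≈ -6.7745e-7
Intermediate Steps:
A(q) = 1/(-10 + q)
c(T, h) = -38 + T**2 (c(T, h) = T**2 - 38 = -38 + T**2)
E = -1476093 (E = -3 + (-1232 + 77)*(251 + 1027) = -3 - 1155*1278 = -3 - 1476090 = -1476093)
1/(E + c(A(0 - 1*(-4)), 64)) = 1/(-1476093 + (-38 + (1/(-10 + (0 - 1*(-4))))**2)) = 1/(-1476093 + (-38 + (1/(-10 + (0 + 4)))**2)) = 1/(-1476093 + (-38 + (1/(-10 + 4))**2)) = 1/(-1476093 + (-38 + (1/(-6))**2)) = 1/(-1476093 + (-38 + (-1/6)**2)) = 1/(-1476093 + (-38 + 1/36)) = 1/(-1476093 - 1367/36) = 1/(-53140715/36) = -36/53140715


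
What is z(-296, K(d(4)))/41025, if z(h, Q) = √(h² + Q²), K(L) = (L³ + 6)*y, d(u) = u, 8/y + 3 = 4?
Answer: 8*√6269/41025 ≈ 0.015440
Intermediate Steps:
y = 8 (y = 8/(-3 + 4) = 8/1 = 8*1 = 8)
K(L) = 48 + 8*L³ (K(L) = (L³ + 6)*8 = (6 + L³)*8 = 48 + 8*L³)
z(h, Q) = √(Q² + h²)
z(-296, K(d(4)))/41025 = √((48 + 8*4³)² + (-296)²)/41025 = √((48 + 8*64)² + 87616)*(1/41025) = √((48 + 512)² + 87616)*(1/41025) = √(560² + 87616)*(1/41025) = √(313600 + 87616)*(1/41025) = √401216*(1/41025) = (8*√6269)*(1/41025) = 8*√6269/41025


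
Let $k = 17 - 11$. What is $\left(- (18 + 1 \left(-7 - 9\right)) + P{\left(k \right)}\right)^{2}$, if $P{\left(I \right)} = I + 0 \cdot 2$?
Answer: $16$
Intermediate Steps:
$k = 6$
$P{\left(I \right)} = I$ ($P{\left(I \right)} = I + 0 = I$)
$\left(- (18 + 1 \left(-7 - 9\right)) + P{\left(k \right)}\right)^{2} = \left(- (18 + 1 \left(-7 - 9\right)) + 6\right)^{2} = \left(- (18 + 1 \left(-16\right)) + 6\right)^{2} = \left(- (18 - 16) + 6\right)^{2} = \left(\left(-1\right) 2 + 6\right)^{2} = \left(-2 + 6\right)^{2} = 4^{2} = 16$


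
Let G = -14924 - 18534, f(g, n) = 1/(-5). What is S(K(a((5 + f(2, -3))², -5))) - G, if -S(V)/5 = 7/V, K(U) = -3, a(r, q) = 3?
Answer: 100409/3 ≈ 33470.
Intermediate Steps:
f(g, n) = -⅕
S(V) = -35/V
G = -33458
S(K(a((5 + f(2, -3))², -5))) - G = -35/(-3) - 1*(-33458) = -35*(-⅓) + 33458 = 35/3 + 33458 = 100409/3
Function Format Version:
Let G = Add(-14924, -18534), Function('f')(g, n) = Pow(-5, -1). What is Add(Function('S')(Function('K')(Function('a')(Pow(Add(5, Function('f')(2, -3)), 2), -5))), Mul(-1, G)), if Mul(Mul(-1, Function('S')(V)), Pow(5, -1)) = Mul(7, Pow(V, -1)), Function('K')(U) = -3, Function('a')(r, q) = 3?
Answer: Rational(100409, 3) ≈ 33470.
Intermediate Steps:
Function('f')(g, n) = Rational(-1, 5)
Function('S')(V) = Mul(-35, Pow(V, -1)) (Function('S')(V) = Mul(-5, Mul(7, Pow(V, -1))) = Mul(-35, Pow(V, -1)))
G = -33458
Add(Function('S')(Function('K')(Function('a')(Pow(Add(5, Function('f')(2, -3)), 2), -5))), Mul(-1, G)) = Add(Mul(-35, Pow(-3, -1)), Mul(-1, -33458)) = Add(Mul(-35, Rational(-1, 3)), 33458) = Add(Rational(35, 3), 33458) = Rational(100409, 3)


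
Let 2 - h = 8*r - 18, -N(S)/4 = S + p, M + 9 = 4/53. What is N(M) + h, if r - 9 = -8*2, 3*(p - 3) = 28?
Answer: 9916/159 ≈ 62.365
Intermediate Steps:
p = 37/3 (p = 3 + (1/3)*28 = 3 + 28/3 = 37/3 ≈ 12.333)
r = -7 (r = 9 - 8*2 = 9 - 16 = -7)
M = -473/53 (M = -9 + 4/53 = -473/53 ≈ -8.9245)
N(S) = -148/3 - 4*S (N(S) = -4*(S + 37/3) = -4*(37/3 + S) = -148/3 - 4*S)
h = 76 (h = 2 - (8*(-7) - 18) = 2 - (-56 - 18) = 2 - 1*(-74) = 2 + 74 = 76)
N(M) + h = (-148/3 - 4*(-473/53)) + 76 = (-148/3 + 1892/53) + 76 = -2168/159 + 76 = 9916/159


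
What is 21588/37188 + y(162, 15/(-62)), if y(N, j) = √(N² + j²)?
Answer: 1799/3099 + 3*√11209129/62 ≈ 162.58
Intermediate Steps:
21588/37188 + y(162, 15/(-62)) = 21588/37188 + √(162² + (15/(-62))²) = 21588*(1/37188) + √(26244 + (15*(-1/62))²) = 1799/3099 + √(26244 + (-15/62)²) = 1799/3099 + √(26244 + 225/3844) = 1799/3099 + √(100882161/3844) = 1799/3099 + 3*√11209129/62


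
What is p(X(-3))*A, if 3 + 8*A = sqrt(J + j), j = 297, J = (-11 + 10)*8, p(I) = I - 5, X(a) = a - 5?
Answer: -91/4 ≈ -22.750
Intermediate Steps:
X(a) = -5 + a
p(I) = -5 + I
J = -8 (J = -1*8 = -8)
A = 7/4 (A = -3/8 + sqrt(-8 + 297)/8 = -3/8 + sqrt(289)/8 = -3/8 + (1/8)*17 = -3/8 + 17/8 = 7/4 ≈ 1.7500)
p(X(-3))*A = (-5 + (-5 - 3))*(7/4) = (-5 - 8)*(7/4) = -13*7/4 = -91/4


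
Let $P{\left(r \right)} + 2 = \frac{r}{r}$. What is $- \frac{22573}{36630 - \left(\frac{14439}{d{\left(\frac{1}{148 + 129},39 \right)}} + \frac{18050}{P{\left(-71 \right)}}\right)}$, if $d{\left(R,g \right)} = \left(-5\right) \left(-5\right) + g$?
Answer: $- \frac{1444672}{3485081} \approx -0.41453$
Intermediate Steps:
$P{\left(r \right)} = -1$ ($P{\left(r \right)} = -2 + \frac{r}{r} = -2 + 1 = -1$)
$d{\left(R,g \right)} = 25 + g$
$- \frac{22573}{36630 - \left(\frac{14439}{d{\left(\frac{1}{148 + 129},39 \right)}} + \frac{18050}{P{\left(-71 \right)}}\right)} = - \frac{22573}{36630 - \left(-18050 + \frac{14439}{25 + 39}\right)} = - \frac{22573}{36630 - \left(-18050 + \frac{14439}{64}\right)} = - \frac{22573}{36630 + \left(\left(-14439\right) \frac{1}{64} + 18050\right)} = - \frac{22573}{36630 + \left(- \frac{14439}{64} + 18050\right)} = - \frac{22573}{36630 + \frac{1140761}{64}} = - \frac{22573}{\frac{3485081}{64}} = \left(-22573\right) \frac{64}{3485081} = - \frac{1444672}{3485081}$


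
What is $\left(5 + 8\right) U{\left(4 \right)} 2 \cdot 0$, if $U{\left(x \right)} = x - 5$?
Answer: $0$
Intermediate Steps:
$U{\left(x \right)} = -5 + x$ ($U{\left(x \right)} = x - 5 = -5 + x$)
$\left(5 + 8\right) U{\left(4 \right)} 2 \cdot 0 = \left(5 + 8\right) \left(-5 + 4\right) 2 \cdot 0 = 13 \left(-1\right) 2 \cdot 0 = 13 \left(\left(-2\right) 0\right) = 13 \cdot 0 = 0$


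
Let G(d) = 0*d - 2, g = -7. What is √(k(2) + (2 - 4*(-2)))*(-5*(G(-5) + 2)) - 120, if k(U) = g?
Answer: -120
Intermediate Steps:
G(d) = -2 (G(d) = 0 - 2 = -2)
k(U) = -7
√(k(2) + (2 - 4*(-2)))*(-5*(G(-5) + 2)) - 120 = √(-7 + (2 - 4*(-2)))*(-5*(-2 + 2)) - 120 = √(-7 + (2 + 8))*(-5*0) - 120 = √(-7 + 10)*0 - 120 = √3*0 - 120 = 0 - 120 = -120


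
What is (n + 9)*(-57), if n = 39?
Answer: -2736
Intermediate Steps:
(n + 9)*(-57) = (39 + 9)*(-57) = 48*(-57) = -2736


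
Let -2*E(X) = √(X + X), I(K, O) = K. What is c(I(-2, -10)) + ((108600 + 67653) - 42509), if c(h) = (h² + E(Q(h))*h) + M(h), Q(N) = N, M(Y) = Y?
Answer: 133746 + 2*I ≈ 1.3375e+5 + 2.0*I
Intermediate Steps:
E(X) = -√2*√X/2 (E(X) = -√(X + X)/2 = -√2*√X/2)
c(h) = h + h² - √2*h^(3/2)/2 (c(h) = (h² + (-√2*√h/2)*h) + h = (h² - √2*h^(3/2)/2) + h = h + h² - √2*h^(3/2)/2)
c(I(-2, -10)) + ((108600 + 67653) - 42509) = (-2 + (-2)² - √2*(-2)^(3/2)/2) + ((108600 + 67653) - 42509) = (-2 + 4 - √2*(-2*I*√2)/2) + (176253 - 42509) = (-2 + 4 + 2*I) + 133744 = (2 + 2*I) + 133744 = 133746 + 2*I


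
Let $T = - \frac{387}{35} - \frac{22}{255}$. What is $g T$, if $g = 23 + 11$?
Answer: $- \frac{39782}{105} \approx -378.88$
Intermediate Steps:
$T = - \frac{19891}{1785}$ ($T = \left(-387\right) \frac{1}{35} - \frac{22}{255} = - \frac{387}{35} - \frac{22}{255} = - \frac{19891}{1785} \approx -11.143$)
$g = 34$
$g T = 34 \left(- \frac{19891}{1785}\right) = - \frac{39782}{105}$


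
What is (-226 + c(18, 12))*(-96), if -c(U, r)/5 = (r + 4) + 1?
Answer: 29856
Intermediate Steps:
c(U, r) = -25 - 5*r (c(U, r) = -5*((r + 4) + 1) = -5*((4 + r) + 1) = -5*(5 + r) = -25 - 5*r)
(-226 + c(18, 12))*(-96) = (-226 + (-25 - 5*12))*(-96) = (-226 + (-25 - 60))*(-96) = (-226 - 85)*(-96) = -311*(-96) = 29856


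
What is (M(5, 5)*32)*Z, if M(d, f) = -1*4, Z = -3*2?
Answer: 768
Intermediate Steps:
Z = -6
M(d, f) = -4
(M(5, 5)*32)*Z = -4*32*(-6) = -128*(-6) = 768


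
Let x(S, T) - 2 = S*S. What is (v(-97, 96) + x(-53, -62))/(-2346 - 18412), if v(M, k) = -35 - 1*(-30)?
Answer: -1403/10379 ≈ -0.13518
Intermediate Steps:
v(M, k) = -5 (v(M, k) = -35 + 30 = -5)
x(S, T) = 2 + S**2 (x(S, T) = 2 + S*S = 2 + S**2)
(v(-97, 96) + x(-53, -62))/(-2346 - 18412) = (-5 + (2 + (-53)**2))/(-2346 - 18412) = (-5 + (2 + 2809))/(-20758) = (-5 + 2811)*(-1/20758) = 2806*(-1/20758) = -1403/10379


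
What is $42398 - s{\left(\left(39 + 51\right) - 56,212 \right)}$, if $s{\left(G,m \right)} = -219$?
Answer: $42617$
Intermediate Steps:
$42398 - s{\left(\left(39 + 51\right) - 56,212 \right)} = 42398 - -219 = 42398 + 219 = 42617$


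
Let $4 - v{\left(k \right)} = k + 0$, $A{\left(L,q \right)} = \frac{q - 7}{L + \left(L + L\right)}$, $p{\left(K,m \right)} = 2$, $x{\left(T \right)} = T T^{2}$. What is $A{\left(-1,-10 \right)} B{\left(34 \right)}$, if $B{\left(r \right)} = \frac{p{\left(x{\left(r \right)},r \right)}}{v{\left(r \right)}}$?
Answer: $- \frac{17}{45} \approx -0.37778$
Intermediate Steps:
$x{\left(T \right)} = T^{3}$
$A{\left(L,q \right)} = \frac{-7 + q}{3 L}$ ($A{\left(L,q \right)} = \frac{-7 + q}{L + 2 L} = \frac{-7 + q}{3 L}$)
$v{\left(k \right)} = 4 - k$ ($v{\left(k \right)} = 4 - \left(k + 0\right) = 4 - k$)
$B{\left(r \right)} = \frac{2}{4 - r}$
$A{\left(-1,-10 \right)} B{\left(34 \right)} = \frac{-7 - 10}{3 \left(-1\right)} \left(- \frac{2}{-4 + 34}\right) = \frac{1}{3} \left(-1\right) \left(-17\right) \left(- \frac{2}{30}\right) = \frac{17 \left(\left(-2\right) \frac{1}{30}\right)}{3} = \frac{17}{3} \left(- \frac{1}{15}\right) = - \frac{17}{45}$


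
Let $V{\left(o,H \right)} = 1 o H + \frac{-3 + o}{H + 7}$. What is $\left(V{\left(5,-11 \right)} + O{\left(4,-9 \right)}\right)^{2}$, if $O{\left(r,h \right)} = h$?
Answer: $\frac{16641}{4} \approx 4160.3$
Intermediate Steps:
$V{\left(o,H \right)} = H o + \frac{-3 + o}{7 + H}$ ($V{\left(o,H \right)} = o H + \frac{-3 + o}{7 + H} = H o + \frac{-3 + o}{7 + H}$)
$\left(V{\left(5,-11 \right)} + O{\left(4,-9 \right)}\right)^{2} = \left(\frac{-3 + 5 + 5 \left(-11\right)^{2} + 7 \left(-11\right) 5}{7 - 11} - 9\right)^{2} = \left(\frac{-3 + 5 + 5 \cdot 121 - 385}{-4} - 9\right)^{2} = \left(- \frac{-3 + 5 + 605 - 385}{4} - 9\right)^{2} = \left(\left(- \frac{1}{4}\right) 222 - 9\right)^{2} = \left(- \frac{111}{2} - 9\right)^{2} = \left(- \frac{129}{2}\right)^{2} = \frac{16641}{4}$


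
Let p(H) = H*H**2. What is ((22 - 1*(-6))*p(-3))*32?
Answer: -24192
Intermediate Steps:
p(H) = H**3
((22 - 1*(-6))*p(-3))*32 = ((22 - 1*(-6))*(-3)**3)*32 = ((22 + 6)*(-27))*32 = (28*(-27))*32 = -756*32 = -24192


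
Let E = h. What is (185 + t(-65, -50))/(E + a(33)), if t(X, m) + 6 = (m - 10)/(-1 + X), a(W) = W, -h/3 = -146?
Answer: 1979/5181 ≈ 0.38197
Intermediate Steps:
h = 438 (h = -3*(-146) = 438)
E = 438
t(X, m) = -6 + (-10 + m)/(-1 + X) (t(X, m) = -6 + (m - 10)/(-1 + X) = -6 + (-10 + m)/(-1 + X))
(185 + t(-65, -50))/(E + a(33)) = (185 + (-4 - 50 - 6*(-65))/(-1 - 65))/(438 + 33) = (185 + (-4 - 50 + 390)/(-66))/471 = (185 - 1/66*336)*(1/471) = (185 - 56/11)*(1/471) = (1979/11)*(1/471) = 1979/5181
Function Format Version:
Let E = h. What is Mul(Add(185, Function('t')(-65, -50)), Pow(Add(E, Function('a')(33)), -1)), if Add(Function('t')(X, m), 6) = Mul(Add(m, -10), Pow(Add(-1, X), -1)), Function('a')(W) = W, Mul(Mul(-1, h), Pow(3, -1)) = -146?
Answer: Rational(1979, 5181) ≈ 0.38197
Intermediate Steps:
h = 438 (h = Mul(-3, -146) = 438)
E = 438
Function('t')(X, m) = Add(-6, Mul(Pow(Add(-1, X), -1), Add(-10, m))) (Function('t')(X, m) = Add(-6, Mul(Add(m, -10), Pow(Add(-1, X), -1))) = Add(-6, Mul(Add(-10, m), Pow(Add(-1, X), -1))) = Add(-6, Mul(Pow(Add(-1, X), -1), Add(-10, m))))
Mul(Add(185, Function('t')(-65, -50)), Pow(Add(E, Function('a')(33)), -1)) = Mul(Add(185, Mul(Pow(Add(-1, -65), -1), Add(-4, -50, Mul(-6, -65)))), Pow(Add(438, 33), -1)) = Mul(Add(185, Mul(Pow(-66, -1), Add(-4, -50, 390))), Pow(471, -1)) = Mul(Add(185, Mul(Rational(-1, 66), 336)), Rational(1, 471)) = Mul(Add(185, Rational(-56, 11)), Rational(1, 471)) = Mul(Rational(1979, 11), Rational(1, 471)) = Rational(1979, 5181)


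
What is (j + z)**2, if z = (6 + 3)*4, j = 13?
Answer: 2401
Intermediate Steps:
z = 36 (z = 9*4 = 36)
(j + z)**2 = (13 + 36)**2 = 49**2 = 2401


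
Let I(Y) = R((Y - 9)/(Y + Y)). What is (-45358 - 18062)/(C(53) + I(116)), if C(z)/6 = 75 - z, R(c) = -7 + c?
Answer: -14713440/29107 ≈ -505.50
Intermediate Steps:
I(Y) = -7 + (-9 + Y)/(2*Y) (I(Y) = -7 + (Y - 9)/(Y + Y) = -7 + (-9 + Y)/((2*Y)) = -7 + (-9 + Y)*(1/(2*Y)) = -7 + (-9 + Y)/(2*Y))
C(z) = 450 - 6*z (C(z) = 6*(75 - z) = 450 - 6*z)
(-45358 - 18062)/(C(53) + I(116)) = (-45358 - 18062)/((450 - 6*53) + (1/2)*(-9 - 13*116)/116) = -63420/((450 - 318) + (1/2)*(1/116)*(-9 - 1508)) = -63420/(132 + (1/2)*(1/116)*(-1517)) = -63420/(132 - 1517/232) = -63420/29107/232 = -63420*232/29107 = -14713440/29107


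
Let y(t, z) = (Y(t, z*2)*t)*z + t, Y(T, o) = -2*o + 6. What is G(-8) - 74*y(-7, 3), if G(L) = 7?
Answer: -8799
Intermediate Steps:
Y(T, o) = 6 - 2*o
y(t, z) = t + t*z*(6 - 4*z) (y(t, z) = ((6 - 2*z*2)*t)*z + t = ((6 - 4*z)*t)*z + t = (t*(6 - 4*z))*z + t = t*z*(6 - 4*z) + t = t + t*z*(6 - 4*z))
G(-8) - 74*y(-7, 3) = 7 - (-518)*(1 - 4*3² + 6*3) = 7 - (-518)*(1 - 4*9 + 18) = 7 - (-518)*(1 - 36 + 18) = 7 - (-518)*(-17) = 7 - 74*119 = 7 - 8806 = -8799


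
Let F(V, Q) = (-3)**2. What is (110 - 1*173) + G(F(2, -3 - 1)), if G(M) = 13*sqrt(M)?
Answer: -24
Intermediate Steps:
F(V, Q) = 9
(110 - 1*173) + G(F(2, -3 - 1)) = (110 - 1*173) + 13*sqrt(9) = (110 - 173) + 13*3 = -63 + 39 = -24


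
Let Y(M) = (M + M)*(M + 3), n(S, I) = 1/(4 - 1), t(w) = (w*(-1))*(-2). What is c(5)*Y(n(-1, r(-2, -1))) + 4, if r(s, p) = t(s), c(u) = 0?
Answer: 4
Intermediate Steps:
t(w) = 2*w (t(w) = -w*(-2) = 2*w)
r(s, p) = 2*s
n(S, I) = ⅓ (n(S, I) = 1/3 = ⅓)
Y(M) = 2*M*(3 + M) (Y(M) = (2*M)*(3 + M) = 2*M*(3 + M))
c(5)*Y(n(-1, r(-2, -1))) + 4 = 0*(2*(⅓)*(3 + ⅓)) + 4 = 0*(2*(⅓)*(10/3)) + 4 = 0*(20/9) + 4 = 0 + 4 = 4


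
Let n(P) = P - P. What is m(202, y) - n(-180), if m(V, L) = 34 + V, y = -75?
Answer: 236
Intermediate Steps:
n(P) = 0
m(202, y) - n(-180) = (34 + 202) - 1*0 = 236 + 0 = 236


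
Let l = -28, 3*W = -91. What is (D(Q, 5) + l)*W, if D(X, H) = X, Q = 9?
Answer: 1729/3 ≈ 576.33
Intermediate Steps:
W = -91/3 (W = (⅓)*(-91) = -91/3 ≈ -30.333)
(D(Q, 5) + l)*W = (9 - 28)*(-91/3) = -19*(-91/3) = 1729/3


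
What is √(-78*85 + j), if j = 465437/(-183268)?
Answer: I*√55692042335309/91634 ≈ 81.44*I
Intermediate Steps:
j = -465437/183268 (j = 465437*(-1/183268) = -465437/183268 ≈ -2.5397)
√(-78*85 + j) = √(-78*85 - 465437/183268) = √(-6630 - 465437/183268) = √(-1215532277/183268) = I*√55692042335309/91634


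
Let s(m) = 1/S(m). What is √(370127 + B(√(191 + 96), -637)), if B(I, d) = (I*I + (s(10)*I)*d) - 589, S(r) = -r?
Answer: √(36982500 + 6370*√287)/10 ≈ 609.02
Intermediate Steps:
s(m) = -1/m (s(m) = 1/(-m) = -1/m)
B(I, d) = -589 + I² - I*d/10 (B(I, d) = (I*I + ((-1/10)*I)*d) - 589 = (I² + ((-1*⅒)*I)*d) - 589 = (I² + (-I/10)*d) - 589 = (I² - I*d/10) - 589 = -589 + I² - I*d/10)
√(370127 + B(√(191 + 96), -637)) = √(370127 + (-589 + (√(191 + 96))² - ⅒*√(191 + 96)*(-637))) = √(370127 + (-589 + (√287)² - ⅒*√287*(-637))) = √(370127 + (-589 + 287 + 637*√287/10)) = √(370127 + (-302 + 637*√287/10)) = √(369825 + 637*√287/10)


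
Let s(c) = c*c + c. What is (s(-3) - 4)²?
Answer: 4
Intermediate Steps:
s(c) = c + c² (s(c) = c² + c = c + c²)
(s(-3) - 4)² = (-3*(1 - 3) - 4)² = (-3*(-2) - 4)² = (6 - 4)² = 2² = 4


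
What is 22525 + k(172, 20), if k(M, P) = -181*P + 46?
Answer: 18951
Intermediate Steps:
k(M, P) = 46 - 181*P
22525 + k(172, 20) = 22525 + (46 - 181*20) = 22525 + (46 - 3620) = 22525 - 3574 = 18951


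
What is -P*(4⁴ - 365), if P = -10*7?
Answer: -7630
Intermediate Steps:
P = -70
-P*(4⁴ - 365) = -(-70)*(4⁴ - 365) = -(-70)*(256 - 365) = -(-70)*(-109) = -1*7630 = -7630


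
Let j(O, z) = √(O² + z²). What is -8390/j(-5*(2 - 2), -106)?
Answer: -4195/53 ≈ -79.151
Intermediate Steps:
-8390/j(-5*(2 - 2), -106) = -8390/√((-5*(2 - 2))² + (-106)²) = -8390/√((-5*0)² + 11236) = -8390/√(0² + 11236) = -8390/√(0 + 11236) = -8390/(√11236) = -8390/106 = -8390*1/106 = -4195/53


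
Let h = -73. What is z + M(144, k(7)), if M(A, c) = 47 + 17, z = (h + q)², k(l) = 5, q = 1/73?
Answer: 28728640/5329 ≈ 5391.0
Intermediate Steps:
q = 1/73 ≈ 0.013699
z = 28387584/5329 (z = (-73 + 1/73)² = (-5328/73)² = 28387584/5329 ≈ 5327.0)
M(A, c) = 64
z + M(144, k(7)) = 28387584/5329 + 64 = 28728640/5329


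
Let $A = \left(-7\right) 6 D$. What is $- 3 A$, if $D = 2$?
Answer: $252$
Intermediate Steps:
$A = -84$ ($A = \left(-7\right) 6 \cdot 2 = \left(-42\right) 2 = -84$)
$- 3 A = \left(-3\right) \left(-84\right) = 252$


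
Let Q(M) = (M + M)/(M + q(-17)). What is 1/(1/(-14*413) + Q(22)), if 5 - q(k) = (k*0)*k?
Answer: 156114/254381 ≈ 0.61370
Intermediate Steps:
q(k) = 5 (q(k) = 5 - k*0*k = 5 - 0*k = 5 - 1*0 = 5 + 0 = 5)
Q(M) = 2*M/(5 + M) (Q(M) = (M + M)/(M + 5) = (2*M)/(5 + M) = 2*M/(5 + M))
1/(1/(-14*413) + Q(22)) = 1/(1/(-14*413) + 2*22/(5 + 22)) = 1/(1/(-5782) + 2*22/27) = 1/(-1/5782 + 2*22*(1/27)) = 1/(-1/5782 + 44/27) = 1/(254381/156114) = 156114/254381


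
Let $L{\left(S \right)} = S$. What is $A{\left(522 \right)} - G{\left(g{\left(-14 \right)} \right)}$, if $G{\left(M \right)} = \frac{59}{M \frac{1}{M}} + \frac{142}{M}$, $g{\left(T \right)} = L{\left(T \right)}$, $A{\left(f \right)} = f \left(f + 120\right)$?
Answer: $\frac{2345526}{7} \approx 3.3508 \cdot 10^{5}$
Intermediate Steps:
$A{\left(f \right)} = f \left(120 + f\right)$
$g{\left(T \right)} = T$
$G{\left(M \right)} = 59 + \frac{142}{M}$ ($G{\left(M \right)} = \frac{59}{1} + \frac{142}{M} = 59 \cdot 1 + \frac{142}{M} = 59 + \frac{142}{M}$)
$A{\left(522 \right)} - G{\left(g{\left(-14 \right)} \right)} = 522 \left(120 + 522\right) - \left(59 + \frac{142}{-14}\right) = 522 \cdot 642 - \left(59 + 142 \left(- \frac{1}{14}\right)\right) = 335124 - \left(59 - \frac{71}{7}\right) = 335124 - \frac{342}{7} = \frac{2345526}{7}$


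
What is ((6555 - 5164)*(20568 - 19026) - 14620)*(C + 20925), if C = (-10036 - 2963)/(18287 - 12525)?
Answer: 128411250399501/2881 ≈ 4.4572e+10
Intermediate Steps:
C = -12999/5762 ≈ -2.2560
((6555 - 5164)*(20568 - 19026) - 14620)*(C + 20925) = ((6555 - 5164)*(20568 - 19026) - 14620)*(-12999/5762 + 20925) = (1391*1542 - 14620)*(120556851/5762) = (2144922 - 14620)*(120556851/5762) = 2130302*(120556851/5762) = 128411250399501/2881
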